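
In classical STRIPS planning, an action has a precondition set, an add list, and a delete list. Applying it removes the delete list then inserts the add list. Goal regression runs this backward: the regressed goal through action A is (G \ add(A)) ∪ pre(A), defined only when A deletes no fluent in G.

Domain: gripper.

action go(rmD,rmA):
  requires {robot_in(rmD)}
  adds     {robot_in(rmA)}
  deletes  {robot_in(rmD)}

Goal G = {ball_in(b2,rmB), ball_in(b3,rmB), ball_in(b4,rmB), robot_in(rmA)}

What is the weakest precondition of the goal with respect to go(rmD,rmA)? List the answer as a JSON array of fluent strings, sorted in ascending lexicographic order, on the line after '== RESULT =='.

Regress:
  G ∩ del = {}  (empty — regression defined)
  G \ add = {ball_in(b2,rmB), ball_in(b3,rmB), ball_in(b4,rmB), robot_in(rmA)} \ {robot_in(rmA)} = {ball_in(b2,rmB), ball_in(b3,rmB), ball_in(b4,rmB)}
  ∪ pre   = {ball_in(b2,rmB), ball_in(b3,rmB), ball_in(b4,rmB)} ∪ {robot_in(rmD)}
          = {ball_in(b2,rmB), ball_in(b3,rmB), ball_in(b4,rmB), robot_in(rmD)}

== RESULT ==
["ball_in(b2,rmB)", "ball_in(b3,rmB)", "ball_in(b4,rmB)", "robot_in(rmD)"]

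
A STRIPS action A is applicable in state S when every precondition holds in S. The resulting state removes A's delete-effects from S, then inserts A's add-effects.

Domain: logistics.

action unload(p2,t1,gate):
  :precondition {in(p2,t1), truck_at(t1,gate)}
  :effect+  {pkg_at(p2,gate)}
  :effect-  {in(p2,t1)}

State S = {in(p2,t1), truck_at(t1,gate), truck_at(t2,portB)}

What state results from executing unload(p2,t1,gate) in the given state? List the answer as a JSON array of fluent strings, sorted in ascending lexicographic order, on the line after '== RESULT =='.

Compute (S \ del) ∪ add:
  pre ⊆ S: {in(p2,t1), truck_at(t1,gate)} ⊆ S  — applicable
  S \ del = {truck_at(t1,gate), truck_at(t2,portB)}
  ∪ add   = {pkg_at(p2,gate), truck_at(t1,gate), truck_at(t2,portB)}

== RESULT ==
["pkg_at(p2,gate)", "truck_at(t1,gate)", "truck_at(t2,portB)"]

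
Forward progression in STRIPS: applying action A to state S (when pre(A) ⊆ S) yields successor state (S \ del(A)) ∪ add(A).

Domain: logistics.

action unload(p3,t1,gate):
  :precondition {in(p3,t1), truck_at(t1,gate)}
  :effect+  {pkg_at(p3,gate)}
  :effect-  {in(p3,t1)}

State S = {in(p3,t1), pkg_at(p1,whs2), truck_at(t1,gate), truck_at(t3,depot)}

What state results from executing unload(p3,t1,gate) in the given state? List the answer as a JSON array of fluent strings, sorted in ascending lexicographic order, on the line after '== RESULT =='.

Compute (S \ del) ∪ add:
  pre ⊆ S: {in(p3,t1), truck_at(t1,gate)} ⊆ S  — applicable
  S \ del = {pkg_at(p1,whs2), truck_at(t1,gate), truck_at(t3,depot)}
  ∪ add   = {pkg_at(p1,whs2), pkg_at(p3,gate), truck_at(t1,gate), truck_at(t3,depot)}

== RESULT ==
["pkg_at(p1,whs2)", "pkg_at(p3,gate)", "truck_at(t1,gate)", "truck_at(t3,depot)"]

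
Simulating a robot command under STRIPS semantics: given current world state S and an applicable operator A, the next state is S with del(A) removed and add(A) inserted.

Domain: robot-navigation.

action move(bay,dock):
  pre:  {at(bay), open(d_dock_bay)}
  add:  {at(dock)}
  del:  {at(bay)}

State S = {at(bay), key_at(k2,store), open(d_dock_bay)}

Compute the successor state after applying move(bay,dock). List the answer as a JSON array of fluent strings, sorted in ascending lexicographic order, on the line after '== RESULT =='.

Progress:
  pre ⊆ S: {at(bay), open(d_dock_bay)} ⊆ S  — applicable
  S \ del = {key_at(k2,store), open(d_dock_bay)}
  ∪ add   = {at(dock), key_at(k2,store), open(d_dock_bay)}

== RESULT ==
["at(dock)", "key_at(k2,store)", "open(d_dock_bay)"]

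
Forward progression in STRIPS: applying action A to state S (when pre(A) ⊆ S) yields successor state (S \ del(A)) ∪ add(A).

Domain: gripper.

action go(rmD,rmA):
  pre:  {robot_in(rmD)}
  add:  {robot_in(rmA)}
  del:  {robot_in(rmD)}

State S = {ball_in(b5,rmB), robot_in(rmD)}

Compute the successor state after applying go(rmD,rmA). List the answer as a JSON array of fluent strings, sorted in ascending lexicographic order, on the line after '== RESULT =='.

Progress:
  pre ⊆ S: {robot_in(rmD)} ⊆ S  — applicable
  S \ del = {ball_in(b5,rmB)}
  ∪ add   = {ball_in(b5,rmB), robot_in(rmA)}

== RESULT ==
["ball_in(b5,rmB)", "robot_in(rmA)"]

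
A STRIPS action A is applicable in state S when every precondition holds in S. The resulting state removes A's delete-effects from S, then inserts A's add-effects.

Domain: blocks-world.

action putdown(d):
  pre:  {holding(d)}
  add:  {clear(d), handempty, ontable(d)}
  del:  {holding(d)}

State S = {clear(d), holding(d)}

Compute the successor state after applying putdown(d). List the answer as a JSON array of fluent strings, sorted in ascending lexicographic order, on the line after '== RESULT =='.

Compute (S \ del) ∪ add:
  pre ⊆ S: {holding(d)} ⊆ S  — applicable
  S \ del = {clear(d)}
  ∪ add   = {clear(d), handempty, ontable(d)}

== RESULT ==
["clear(d)", "handempty", "ontable(d)"]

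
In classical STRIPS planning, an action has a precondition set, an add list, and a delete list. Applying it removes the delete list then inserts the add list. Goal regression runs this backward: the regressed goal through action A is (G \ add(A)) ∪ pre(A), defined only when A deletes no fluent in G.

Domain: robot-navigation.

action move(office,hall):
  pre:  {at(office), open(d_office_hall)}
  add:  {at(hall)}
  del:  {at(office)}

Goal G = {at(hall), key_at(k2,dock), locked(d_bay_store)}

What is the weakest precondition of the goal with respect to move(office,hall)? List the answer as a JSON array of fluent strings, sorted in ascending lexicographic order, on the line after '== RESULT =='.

Compute (G \ add) ∪ pre:
  G ∩ del = {}  (empty — regression defined)
  G \ add = {at(hall), key_at(k2,dock), locked(d_bay_store)} \ {at(hall)} = {key_at(k2,dock), locked(d_bay_store)}
  ∪ pre   = {key_at(k2,dock), locked(d_bay_store)} ∪ {at(office), open(d_office_hall)}
          = {at(office), key_at(k2,dock), locked(d_bay_store), open(d_office_hall)}

== RESULT ==
["at(office)", "key_at(k2,dock)", "locked(d_bay_store)", "open(d_office_hall)"]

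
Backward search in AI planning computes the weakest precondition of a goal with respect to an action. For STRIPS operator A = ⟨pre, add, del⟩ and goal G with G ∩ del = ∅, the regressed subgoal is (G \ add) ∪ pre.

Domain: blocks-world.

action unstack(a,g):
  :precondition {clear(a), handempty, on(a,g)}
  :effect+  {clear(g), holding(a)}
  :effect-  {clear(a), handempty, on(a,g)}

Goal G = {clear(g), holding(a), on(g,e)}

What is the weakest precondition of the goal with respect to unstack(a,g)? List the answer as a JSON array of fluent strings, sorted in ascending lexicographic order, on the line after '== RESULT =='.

Regress:
  G ∩ del = {}  (empty — regression defined)
  G \ add = {clear(g), holding(a), on(g,e)} \ {clear(g), holding(a)} = {on(g,e)}
  ∪ pre   = {on(g,e)} ∪ {clear(a), handempty, on(a,g)}
          = {clear(a), handempty, on(a,g), on(g,e)}

== RESULT ==
["clear(a)", "handempty", "on(a,g)", "on(g,e)"]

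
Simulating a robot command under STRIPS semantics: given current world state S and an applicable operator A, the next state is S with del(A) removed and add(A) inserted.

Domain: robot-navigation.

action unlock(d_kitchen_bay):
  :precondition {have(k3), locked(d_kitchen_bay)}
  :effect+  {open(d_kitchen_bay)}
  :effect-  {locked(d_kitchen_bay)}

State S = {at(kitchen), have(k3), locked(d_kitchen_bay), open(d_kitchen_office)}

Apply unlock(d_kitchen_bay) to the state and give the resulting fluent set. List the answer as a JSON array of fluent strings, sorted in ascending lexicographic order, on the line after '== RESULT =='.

Compute (S \ del) ∪ add:
  pre ⊆ S: {have(k3), locked(d_kitchen_bay)} ⊆ S  — applicable
  S \ del = {at(kitchen), have(k3), open(d_kitchen_office)}
  ∪ add   = {at(kitchen), have(k3), open(d_kitchen_bay), open(d_kitchen_office)}

== RESULT ==
["at(kitchen)", "have(k3)", "open(d_kitchen_bay)", "open(d_kitchen_office)"]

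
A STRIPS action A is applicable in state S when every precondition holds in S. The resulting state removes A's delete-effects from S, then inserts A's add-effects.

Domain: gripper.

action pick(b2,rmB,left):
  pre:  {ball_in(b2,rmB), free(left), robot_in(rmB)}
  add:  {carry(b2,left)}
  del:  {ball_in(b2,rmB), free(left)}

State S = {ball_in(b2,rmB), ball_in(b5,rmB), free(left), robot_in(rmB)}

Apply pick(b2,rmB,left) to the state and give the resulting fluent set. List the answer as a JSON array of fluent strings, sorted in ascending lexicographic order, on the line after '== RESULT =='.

Compute (S \ del) ∪ add:
  pre ⊆ S: {ball_in(b2,rmB), free(left), robot_in(rmB)} ⊆ S  — applicable
  S \ del = {ball_in(b5,rmB), robot_in(rmB)}
  ∪ add   = {ball_in(b5,rmB), carry(b2,left), robot_in(rmB)}

== RESULT ==
["ball_in(b5,rmB)", "carry(b2,left)", "robot_in(rmB)"]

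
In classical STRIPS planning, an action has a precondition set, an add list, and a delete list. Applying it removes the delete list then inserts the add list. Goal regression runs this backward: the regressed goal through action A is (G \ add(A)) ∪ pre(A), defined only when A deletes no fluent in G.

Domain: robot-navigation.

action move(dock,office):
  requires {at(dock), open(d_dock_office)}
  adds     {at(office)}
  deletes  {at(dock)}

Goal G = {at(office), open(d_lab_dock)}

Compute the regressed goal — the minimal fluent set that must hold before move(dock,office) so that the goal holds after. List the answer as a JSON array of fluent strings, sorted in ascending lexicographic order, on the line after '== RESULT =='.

Regress:
  G ∩ del = {}  (empty — regression defined)
  G \ add = {at(office), open(d_lab_dock)} \ {at(office)} = {open(d_lab_dock)}
  ∪ pre   = {open(d_lab_dock)} ∪ {at(dock), open(d_dock_office)}
          = {at(dock), open(d_dock_office), open(d_lab_dock)}

== RESULT ==
["at(dock)", "open(d_dock_office)", "open(d_lab_dock)"]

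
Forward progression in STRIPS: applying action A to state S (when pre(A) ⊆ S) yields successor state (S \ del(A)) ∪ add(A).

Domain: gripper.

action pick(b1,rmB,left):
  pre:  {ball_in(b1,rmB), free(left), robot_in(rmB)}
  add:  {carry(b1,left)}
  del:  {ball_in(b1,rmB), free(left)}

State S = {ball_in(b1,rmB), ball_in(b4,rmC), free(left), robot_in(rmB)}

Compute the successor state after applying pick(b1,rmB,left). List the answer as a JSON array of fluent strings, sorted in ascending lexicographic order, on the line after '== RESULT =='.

Progress:
  pre ⊆ S: {ball_in(b1,rmB), free(left), robot_in(rmB)} ⊆ S  — applicable
  S \ del = {ball_in(b4,rmC), robot_in(rmB)}
  ∪ add   = {ball_in(b4,rmC), carry(b1,left), robot_in(rmB)}

== RESULT ==
["ball_in(b4,rmC)", "carry(b1,left)", "robot_in(rmB)"]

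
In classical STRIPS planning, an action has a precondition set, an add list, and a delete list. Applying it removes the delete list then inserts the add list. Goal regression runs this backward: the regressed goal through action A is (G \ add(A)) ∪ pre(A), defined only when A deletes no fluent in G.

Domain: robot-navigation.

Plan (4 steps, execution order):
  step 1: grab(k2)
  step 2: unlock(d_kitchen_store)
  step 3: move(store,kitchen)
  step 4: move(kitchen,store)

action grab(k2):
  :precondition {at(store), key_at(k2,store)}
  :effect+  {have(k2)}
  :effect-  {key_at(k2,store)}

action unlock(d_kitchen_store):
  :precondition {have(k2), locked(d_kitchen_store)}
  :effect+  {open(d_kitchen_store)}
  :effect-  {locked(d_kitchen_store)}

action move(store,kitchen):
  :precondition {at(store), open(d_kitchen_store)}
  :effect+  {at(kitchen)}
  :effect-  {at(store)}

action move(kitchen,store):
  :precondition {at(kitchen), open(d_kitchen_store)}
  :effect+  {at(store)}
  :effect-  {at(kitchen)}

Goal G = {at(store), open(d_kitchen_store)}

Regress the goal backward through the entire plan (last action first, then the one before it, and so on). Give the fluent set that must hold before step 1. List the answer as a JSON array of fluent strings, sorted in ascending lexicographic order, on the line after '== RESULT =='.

Work backward from the goal:
  through step 4 (move(kitchen,store)): drop {at(store)}, keep {open(d_kitchen_store)}, require {at(kitchen), open(d_kitchen_store)}
    → {at(kitchen), open(d_kitchen_store)}
  through step 3 (move(store,kitchen)): drop {at(kitchen)}, keep {open(d_kitchen_store)}, require {at(store), open(d_kitchen_store)}
    → {at(store), open(d_kitchen_store)}
  through step 2 (unlock(d_kitchen_store)): drop {open(d_kitchen_store)}, keep {at(store)}, require {have(k2), locked(d_kitchen_store)}
    → {at(store), have(k2), locked(d_kitchen_store)}
  through step 1 (grab(k2)): drop {have(k2)}, keep {at(store), locked(d_kitchen_store)}, require {at(store), key_at(k2,store)}
    → {at(store), key_at(k2,store), locked(d_kitchen_store)}

== RESULT ==
["at(store)", "key_at(k2,store)", "locked(d_kitchen_store)"]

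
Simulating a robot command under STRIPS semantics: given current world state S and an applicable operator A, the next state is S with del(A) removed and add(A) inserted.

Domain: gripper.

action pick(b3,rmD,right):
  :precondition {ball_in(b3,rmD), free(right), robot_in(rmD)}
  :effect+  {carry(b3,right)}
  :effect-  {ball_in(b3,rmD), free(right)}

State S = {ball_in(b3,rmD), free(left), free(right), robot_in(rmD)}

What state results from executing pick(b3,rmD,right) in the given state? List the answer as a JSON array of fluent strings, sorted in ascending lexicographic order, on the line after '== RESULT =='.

Compute (S \ del) ∪ add:
  pre ⊆ S: {ball_in(b3,rmD), free(right), robot_in(rmD)} ⊆ S  — applicable
  S \ del = {free(left), robot_in(rmD)}
  ∪ add   = {carry(b3,right), free(left), robot_in(rmD)}

== RESULT ==
["carry(b3,right)", "free(left)", "robot_in(rmD)"]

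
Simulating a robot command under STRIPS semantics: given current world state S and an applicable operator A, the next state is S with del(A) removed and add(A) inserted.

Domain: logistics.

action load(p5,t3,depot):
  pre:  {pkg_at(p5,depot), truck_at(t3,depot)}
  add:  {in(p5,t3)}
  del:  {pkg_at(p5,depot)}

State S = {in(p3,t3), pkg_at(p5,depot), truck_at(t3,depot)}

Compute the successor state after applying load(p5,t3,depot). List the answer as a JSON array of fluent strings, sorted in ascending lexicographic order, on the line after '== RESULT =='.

Compute (S \ del) ∪ add:
  pre ⊆ S: {pkg_at(p5,depot), truck_at(t3,depot)} ⊆ S  — applicable
  S \ del = {in(p3,t3), truck_at(t3,depot)}
  ∪ add   = {in(p3,t3), in(p5,t3), truck_at(t3,depot)}

== RESULT ==
["in(p3,t3)", "in(p5,t3)", "truck_at(t3,depot)"]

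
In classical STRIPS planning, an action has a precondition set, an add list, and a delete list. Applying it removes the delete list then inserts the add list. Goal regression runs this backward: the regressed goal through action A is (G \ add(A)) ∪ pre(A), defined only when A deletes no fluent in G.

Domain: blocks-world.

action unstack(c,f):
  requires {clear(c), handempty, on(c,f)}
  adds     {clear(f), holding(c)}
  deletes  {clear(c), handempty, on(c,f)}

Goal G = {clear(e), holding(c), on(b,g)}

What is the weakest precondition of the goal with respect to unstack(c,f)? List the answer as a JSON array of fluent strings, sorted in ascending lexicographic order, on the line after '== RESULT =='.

Compute (G \ add) ∪ pre:
  G ∩ del = {}  (empty — regression defined)
  G \ add = {clear(e), holding(c), on(b,g)} \ {clear(f), holding(c)} = {clear(e), on(b,g)}
  ∪ pre   = {clear(e), on(b,g)} ∪ {clear(c), handempty, on(c,f)}
          = {clear(c), clear(e), handempty, on(b,g), on(c,f)}

== RESULT ==
["clear(c)", "clear(e)", "handempty", "on(b,g)", "on(c,f)"]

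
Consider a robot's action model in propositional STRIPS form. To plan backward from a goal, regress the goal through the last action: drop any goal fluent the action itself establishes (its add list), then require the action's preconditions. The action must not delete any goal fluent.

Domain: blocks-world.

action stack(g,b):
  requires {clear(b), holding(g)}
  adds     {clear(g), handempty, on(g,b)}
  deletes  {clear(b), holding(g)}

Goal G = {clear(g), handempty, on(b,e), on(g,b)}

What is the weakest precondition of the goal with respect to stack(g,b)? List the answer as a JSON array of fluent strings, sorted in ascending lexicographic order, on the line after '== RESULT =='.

Regress:
  G ∩ del = {}  (empty — regression defined)
  G \ add = {clear(g), handempty, on(b,e), on(g,b)} \ {clear(g), handempty, on(g,b)} = {on(b,e)}
  ∪ pre   = {on(b,e)} ∪ {clear(b), holding(g)}
          = {clear(b), holding(g), on(b,e)}

== RESULT ==
["clear(b)", "holding(g)", "on(b,e)"]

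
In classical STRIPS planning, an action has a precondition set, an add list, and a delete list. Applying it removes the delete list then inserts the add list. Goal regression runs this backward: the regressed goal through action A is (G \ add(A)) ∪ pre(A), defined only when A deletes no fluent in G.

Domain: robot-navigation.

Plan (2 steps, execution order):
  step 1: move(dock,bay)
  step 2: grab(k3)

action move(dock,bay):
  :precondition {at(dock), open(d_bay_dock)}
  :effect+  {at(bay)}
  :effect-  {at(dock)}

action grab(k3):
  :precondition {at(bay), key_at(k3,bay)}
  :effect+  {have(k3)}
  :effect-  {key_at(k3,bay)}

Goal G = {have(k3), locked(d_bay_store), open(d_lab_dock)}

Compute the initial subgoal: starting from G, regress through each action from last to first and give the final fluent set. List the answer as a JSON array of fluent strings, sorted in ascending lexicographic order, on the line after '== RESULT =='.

Work backward from the goal:
  through step 2 (grab(k3)): drop {have(k3)}, keep {locked(d_bay_store), open(d_lab_dock)}, require {at(bay), key_at(k3,bay)}
    → {at(bay), key_at(k3,bay), locked(d_bay_store), open(d_lab_dock)}
  through step 1 (move(dock,bay)): drop {at(bay)}, keep {key_at(k3,bay), locked(d_bay_store), open(d_lab_dock)}, require {at(dock), open(d_bay_dock)}
    → {at(dock), key_at(k3,bay), locked(d_bay_store), open(d_bay_dock), open(d_lab_dock)}

== RESULT ==
["at(dock)", "key_at(k3,bay)", "locked(d_bay_store)", "open(d_bay_dock)", "open(d_lab_dock)"]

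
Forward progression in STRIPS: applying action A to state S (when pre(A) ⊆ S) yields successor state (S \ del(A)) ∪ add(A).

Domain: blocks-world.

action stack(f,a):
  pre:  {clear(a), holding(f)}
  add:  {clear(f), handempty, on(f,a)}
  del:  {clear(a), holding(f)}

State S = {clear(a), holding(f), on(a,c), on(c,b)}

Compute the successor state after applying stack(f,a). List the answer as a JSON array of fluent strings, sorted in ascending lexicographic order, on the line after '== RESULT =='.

Compute (S \ del) ∪ add:
  pre ⊆ S: {clear(a), holding(f)} ⊆ S  — applicable
  S \ del = {on(a,c), on(c,b)}
  ∪ add   = {clear(f), handempty, on(a,c), on(c,b), on(f,a)}

== RESULT ==
["clear(f)", "handempty", "on(a,c)", "on(c,b)", "on(f,a)"]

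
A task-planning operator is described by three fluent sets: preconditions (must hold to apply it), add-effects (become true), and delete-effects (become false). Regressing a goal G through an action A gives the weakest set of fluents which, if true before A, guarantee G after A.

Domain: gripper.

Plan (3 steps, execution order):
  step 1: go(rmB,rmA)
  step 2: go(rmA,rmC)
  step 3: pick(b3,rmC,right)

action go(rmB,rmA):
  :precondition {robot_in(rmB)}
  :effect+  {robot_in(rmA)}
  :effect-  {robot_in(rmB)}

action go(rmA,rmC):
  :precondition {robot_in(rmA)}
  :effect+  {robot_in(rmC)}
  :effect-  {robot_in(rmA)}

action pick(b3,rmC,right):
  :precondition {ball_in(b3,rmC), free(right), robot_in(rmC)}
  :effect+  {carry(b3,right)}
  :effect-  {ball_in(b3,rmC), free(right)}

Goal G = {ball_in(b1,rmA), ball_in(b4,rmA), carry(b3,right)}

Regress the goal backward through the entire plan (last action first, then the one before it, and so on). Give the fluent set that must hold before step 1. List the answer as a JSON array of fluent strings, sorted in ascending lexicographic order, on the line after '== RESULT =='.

Work backward from the goal:
  through step 3 (pick(b3,rmC,right)): drop {carry(b3,right)}, keep {ball_in(b1,rmA), ball_in(b4,rmA)}, require {ball_in(b3,rmC), free(right), robot_in(rmC)}
    → {ball_in(b1,rmA), ball_in(b3,rmC), ball_in(b4,rmA), free(right), robot_in(rmC)}
  through step 2 (go(rmA,rmC)): drop {robot_in(rmC)}, keep {ball_in(b1,rmA), ball_in(b3,rmC), ball_in(b4,rmA), free(right)}, require {robot_in(rmA)}
    → {ball_in(b1,rmA), ball_in(b3,rmC), ball_in(b4,rmA), free(right), robot_in(rmA)}
  through step 1 (go(rmB,rmA)): drop {robot_in(rmA)}, keep {ball_in(b1,rmA), ball_in(b3,rmC), ball_in(b4,rmA), free(right)}, require {robot_in(rmB)}
    → {ball_in(b1,rmA), ball_in(b3,rmC), ball_in(b4,rmA), free(right), robot_in(rmB)}

== RESULT ==
["ball_in(b1,rmA)", "ball_in(b3,rmC)", "ball_in(b4,rmA)", "free(right)", "robot_in(rmB)"]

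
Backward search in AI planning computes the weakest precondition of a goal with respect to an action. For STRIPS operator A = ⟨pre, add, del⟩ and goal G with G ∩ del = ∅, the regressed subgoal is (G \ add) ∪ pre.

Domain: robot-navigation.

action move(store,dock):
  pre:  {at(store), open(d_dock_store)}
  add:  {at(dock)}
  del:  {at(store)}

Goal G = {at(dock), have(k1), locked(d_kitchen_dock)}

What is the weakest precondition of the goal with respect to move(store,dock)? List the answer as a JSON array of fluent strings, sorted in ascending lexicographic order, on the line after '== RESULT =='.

Regress:
  G ∩ del = {}  (empty — regression defined)
  G \ add = {at(dock), have(k1), locked(d_kitchen_dock)} \ {at(dock)} = {have(k1), locked(d_kitchen_dock)}
  ∪ pre   = {have(k1), locked(d_kitchen_dock)} ∪ {at(store), open(d_dock_store)}
          = {at(store), have(k1), locked(d_kitchen_dock), open(d_dock_store)}

== RESULT ==
["at(store)", "have(k1)", "locked(d_kitchen_dock)", "open(d_dock_store)"]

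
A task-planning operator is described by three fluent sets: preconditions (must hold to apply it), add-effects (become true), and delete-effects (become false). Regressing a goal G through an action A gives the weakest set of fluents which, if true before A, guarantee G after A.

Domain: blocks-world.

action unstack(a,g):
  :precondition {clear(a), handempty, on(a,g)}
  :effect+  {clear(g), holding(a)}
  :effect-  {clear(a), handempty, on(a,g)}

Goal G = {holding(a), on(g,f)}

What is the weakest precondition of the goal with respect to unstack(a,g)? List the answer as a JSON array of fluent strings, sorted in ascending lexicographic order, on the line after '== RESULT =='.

Compute (G \ add) ∪ pre:
  G ∩ del = {}  (empty — regression defined)
  G \ add = {holding(a), on(g,f)} \ {clear(g), holding(a)} = {on(g,f)}
  ∪ pre   = {on(g,f)} ∪ {clear(a), handempty, on(a,g)}
          = {clear(a), handempty, on(a,g), on(g,f)}

== RESULT ==
["clear(a)", "handempty", "on(a,g)", "on(g,f)"]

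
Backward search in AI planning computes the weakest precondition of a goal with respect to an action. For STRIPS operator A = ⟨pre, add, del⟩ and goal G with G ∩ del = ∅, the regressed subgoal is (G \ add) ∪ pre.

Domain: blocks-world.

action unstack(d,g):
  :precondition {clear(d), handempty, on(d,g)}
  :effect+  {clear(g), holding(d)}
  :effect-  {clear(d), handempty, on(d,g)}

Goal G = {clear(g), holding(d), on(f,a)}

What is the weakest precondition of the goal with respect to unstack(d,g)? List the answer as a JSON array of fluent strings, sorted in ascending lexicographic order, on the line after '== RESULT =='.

Regress:
  G ∩ del = {}  (empty — regression defined)
  G \ add = {clear(g), holding(d), on(f,a)} \ {clear(g), holding(d)} = {on(f,a)}
  ∪ pre   = {on(f,a)} ∪ {clear(d), handempty, on(d,g)}
          = {clear(d), handempty, on(d,g), on(f,a)}

== RESULT ==
["clear(d)", "handempty", "on(d,g)", "on(f,a)"]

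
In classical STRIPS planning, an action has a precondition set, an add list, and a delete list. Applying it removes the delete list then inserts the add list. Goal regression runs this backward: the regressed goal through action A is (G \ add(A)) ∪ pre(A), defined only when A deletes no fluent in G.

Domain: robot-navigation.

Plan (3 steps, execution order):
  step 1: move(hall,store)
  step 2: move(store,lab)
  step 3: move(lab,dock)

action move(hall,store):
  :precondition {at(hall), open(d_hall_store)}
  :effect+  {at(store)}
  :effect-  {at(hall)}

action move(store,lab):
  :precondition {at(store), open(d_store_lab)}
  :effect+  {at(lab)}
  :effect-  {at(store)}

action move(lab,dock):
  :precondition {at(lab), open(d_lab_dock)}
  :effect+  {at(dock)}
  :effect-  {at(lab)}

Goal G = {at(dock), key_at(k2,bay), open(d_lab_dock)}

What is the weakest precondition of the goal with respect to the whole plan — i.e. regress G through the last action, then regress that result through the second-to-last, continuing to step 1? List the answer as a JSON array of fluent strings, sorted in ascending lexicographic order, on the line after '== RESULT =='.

Work backward from the goal:
  through step 3 (move(lab,dock)): drop {at(dock)}, keep {key_at(k2,bay), open(d_lab_dock)}, require {at(lab), open(d_lab_dock)}
    → {at(lab), key_at(k2,bay), open(d_lab_dock)}
  through step 2 (move(store,lab)): drop {at(lab)}, keep {key_at(k2,bay), open(d_lab_dock)}, require {at(store), open(d_store_lab)}
    → {at(store), key_at(k2,bay), open(d_lab_dock), open(d_store_lab)}
  through step 1 (move(hall,store)): drop {at(store)}, keep {key_at(k2,bay), open(d_lab_dock), open(d_store_lab)}, require {at(hall), open(d_hall_store)}
    → {at(hall), key_at(k2,bay), open(d_hall_store), open(d_lab_dock), open(d_store_lab)}

== RESULT ==
["at(hall)", "key_at(k2,bay)", "open(d_hall_store)", "open(d_lab_dock)", "open(d_store_lab)"]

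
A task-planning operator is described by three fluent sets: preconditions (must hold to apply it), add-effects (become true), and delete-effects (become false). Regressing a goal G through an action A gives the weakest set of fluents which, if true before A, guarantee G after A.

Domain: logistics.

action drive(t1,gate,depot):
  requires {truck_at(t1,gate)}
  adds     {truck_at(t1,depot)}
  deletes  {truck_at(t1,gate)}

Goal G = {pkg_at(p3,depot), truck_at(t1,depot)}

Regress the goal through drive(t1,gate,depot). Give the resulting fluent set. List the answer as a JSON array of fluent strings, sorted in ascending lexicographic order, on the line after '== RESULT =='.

Compute (G \ add) ∪ pre:
  G ∩ del = {}  (empty — regression defined)
  G \ add = {pkg_at(p3,depot), truck_at(t1,depot)} \ {truck_at(t1,depot)} = {pkg_at(p3,depot)}
  ∪ pre   = {pkg_at(p3,depot)} ∪ {truck_at(t1,gate)}
          = {pkg_at(p3,depot), truck_at(t1,gate)}

== RESULT ==
["pkg_at(p3,depot)", "truck_at(t1,gate)"]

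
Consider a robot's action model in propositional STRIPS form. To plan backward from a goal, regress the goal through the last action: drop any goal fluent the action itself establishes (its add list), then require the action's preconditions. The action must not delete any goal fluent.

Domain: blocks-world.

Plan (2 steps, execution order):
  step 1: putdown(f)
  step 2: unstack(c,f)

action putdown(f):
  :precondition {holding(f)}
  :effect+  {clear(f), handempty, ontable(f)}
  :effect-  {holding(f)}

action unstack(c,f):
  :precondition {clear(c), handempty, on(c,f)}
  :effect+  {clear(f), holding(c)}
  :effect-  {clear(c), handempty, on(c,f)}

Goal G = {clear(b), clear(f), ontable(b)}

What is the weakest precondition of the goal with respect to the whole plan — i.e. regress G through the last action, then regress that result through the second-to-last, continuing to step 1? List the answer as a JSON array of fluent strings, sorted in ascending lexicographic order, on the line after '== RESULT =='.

Regress step by step:
  through step 2 (unstack(c,f)): drop {clear(f)}, keep {clear(b), ontable(b)}, require {clear(c), handempty, on(c,f)}
    → {clear(b), clear(c), handempty, on(c,f), ontable(b)}
  through step 1 (putdown(f)): drop {handempty}, keep {clear(b), clear(c), on(c,f), ontable(b)}, require {holding(f)}
    → {clear(b), clear(c), holding(f), on(c,f), ontable(b)}

== RESULT ==
["clear(b)", "clear(c)", "holding(f)", "on(c,f)", "ontable(b)"]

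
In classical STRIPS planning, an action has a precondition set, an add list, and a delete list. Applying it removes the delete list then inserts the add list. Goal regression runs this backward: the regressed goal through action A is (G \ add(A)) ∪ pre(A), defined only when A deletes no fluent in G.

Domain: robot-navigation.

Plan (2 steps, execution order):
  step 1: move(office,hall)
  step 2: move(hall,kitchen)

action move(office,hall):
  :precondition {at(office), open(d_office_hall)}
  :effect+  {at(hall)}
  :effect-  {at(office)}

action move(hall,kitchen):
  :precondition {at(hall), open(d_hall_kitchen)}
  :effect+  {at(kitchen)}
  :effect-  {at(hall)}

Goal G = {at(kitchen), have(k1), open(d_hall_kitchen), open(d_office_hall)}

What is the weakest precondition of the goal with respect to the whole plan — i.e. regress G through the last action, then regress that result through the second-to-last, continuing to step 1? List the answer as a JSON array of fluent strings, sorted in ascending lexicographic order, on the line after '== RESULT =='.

Work backward from the goal:
  through step 2 (move(hall,kitchen)): drop {at(kitchen)}, keep {have(k1), open(d_hall_kitchen), open(d_office_hall)}, require {at(hall), open(d_hall_kitchen)}
    → {at(hall), have(k1), open(d_hall_kitchen), open(d_office_hall)}
  through step 1 (move(office,hall)): drop {at(hall)}, keep {have(k1), open(d_hall_kitchen), open(d_office_hall)}, require {at(office), open(d_office_hall)}
    → {at(office), have(k1), open(d_hall_kitchen), open(d_office_hall)}

== RESULT ==
["at(office)", "have(k1)", "open(d_hall_kitchen)", "open(d_office_hall)"]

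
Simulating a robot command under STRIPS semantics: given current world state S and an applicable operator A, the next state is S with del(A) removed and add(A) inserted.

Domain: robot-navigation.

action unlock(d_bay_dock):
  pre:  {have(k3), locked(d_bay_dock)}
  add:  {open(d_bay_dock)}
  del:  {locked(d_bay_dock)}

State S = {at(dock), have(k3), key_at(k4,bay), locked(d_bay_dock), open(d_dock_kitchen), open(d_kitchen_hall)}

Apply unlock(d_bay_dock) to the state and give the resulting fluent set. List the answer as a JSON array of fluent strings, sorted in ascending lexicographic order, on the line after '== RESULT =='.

Compute (S \ del) ∪ add:
  pre ⊆ S: {have(k3), locked(d_bay_dock)} ⊆ S  — applicable
  S \ del = {at(dock), have(k3), key_at(k4,bay), open(d_dock_kitchen), open(d_kitchen_hall)}
  ∪ add   = {at(dock), have(k3), key_at(k4,bay), open(d_bay_dock), open(d_dock_kitchen), open(d_kitchen_hall)}

== RESULT ==
["at(dock)", "have(k3)", "key_at(k4,bay)", "open(d_bay_dock)", "open(d_dock_kitchen)", "open(d_kitchen_hall)"]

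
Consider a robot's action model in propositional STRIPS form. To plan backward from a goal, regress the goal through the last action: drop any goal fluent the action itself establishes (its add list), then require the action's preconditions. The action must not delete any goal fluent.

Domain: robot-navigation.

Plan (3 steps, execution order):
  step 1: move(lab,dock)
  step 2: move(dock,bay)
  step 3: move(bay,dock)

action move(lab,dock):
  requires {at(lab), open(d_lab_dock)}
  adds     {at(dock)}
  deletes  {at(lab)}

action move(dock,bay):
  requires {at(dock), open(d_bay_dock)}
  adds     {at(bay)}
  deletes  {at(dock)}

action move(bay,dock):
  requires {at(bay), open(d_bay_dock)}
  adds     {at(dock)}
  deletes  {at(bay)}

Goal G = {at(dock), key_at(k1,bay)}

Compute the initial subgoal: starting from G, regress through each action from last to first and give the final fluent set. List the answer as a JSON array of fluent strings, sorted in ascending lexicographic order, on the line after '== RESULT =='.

Regress step by step:
  through step 3 (move(bay,dock)): drop {at(dock)}, keep {key_at(k1,bay)}, require {at(bay), open(d_bay_dock)}
    → {at(bay), key_at(k1,bay), open(d_bay_dock)}
  through step 2 (move(dock,bay)): drop {at(bay)}, keep {key_at(k1,bay), open(d_bay_dock)}, require {at(dock), open(d_bay_dock)}
    → {at(dock), key_at(k1,bay), open(d_bay_dock)}
  through step 1 (move(lab,dock)): drop {at(dock)}, keep {key_at(k1,bay), open(d_bay_dock)}, require {at(lab), open(d_lab_dock)}
    → {at(lab), key_at(k1,bay), open(d_bay_dock), open(d_lab_dock)}

== RESULT ==
["at(lab)", "key_at(k1,bay)", "open(d_bay_dock)", "open(d_lab_dock)"]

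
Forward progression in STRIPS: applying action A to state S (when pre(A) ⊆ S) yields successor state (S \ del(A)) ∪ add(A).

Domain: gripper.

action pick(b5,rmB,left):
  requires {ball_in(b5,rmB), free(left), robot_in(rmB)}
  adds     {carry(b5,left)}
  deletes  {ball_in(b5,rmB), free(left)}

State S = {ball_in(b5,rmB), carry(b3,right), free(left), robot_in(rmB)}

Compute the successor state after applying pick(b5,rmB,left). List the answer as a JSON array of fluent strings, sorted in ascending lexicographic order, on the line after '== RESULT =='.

Progress:
  pre ⊆ S: {ball_in(b5,rmB), free(left), robot_in(rmB)} ⊆ S  — applicable
  S \ del = {carry(b3,right), robot_in(rmB)}
  ∪ add   = {carry(b3,right), carry(b5,left), robot_in(rmB)}

== RESULT ==
["carry(b3,right)", "carry(b5,left)", "robot_in(rmB)"]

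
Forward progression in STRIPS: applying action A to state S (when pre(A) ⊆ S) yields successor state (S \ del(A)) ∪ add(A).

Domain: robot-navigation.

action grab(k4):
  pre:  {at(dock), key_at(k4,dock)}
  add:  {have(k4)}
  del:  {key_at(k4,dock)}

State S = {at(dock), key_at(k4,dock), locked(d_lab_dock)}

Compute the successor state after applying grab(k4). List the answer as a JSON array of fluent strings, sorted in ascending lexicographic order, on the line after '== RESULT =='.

Progress:
  pre ⊆ S: {at(dock), key_at(k4,dock)} ⊆ S  — applicable
  S \ del = {at(dock), locked(d_lab_dock)}
  ∪ add   = {at(dock), have(k4), locked(d_lab_dock)}

== RESULT ==
["at(dock)", "have(k4)", "locked(d_lab_dock)"]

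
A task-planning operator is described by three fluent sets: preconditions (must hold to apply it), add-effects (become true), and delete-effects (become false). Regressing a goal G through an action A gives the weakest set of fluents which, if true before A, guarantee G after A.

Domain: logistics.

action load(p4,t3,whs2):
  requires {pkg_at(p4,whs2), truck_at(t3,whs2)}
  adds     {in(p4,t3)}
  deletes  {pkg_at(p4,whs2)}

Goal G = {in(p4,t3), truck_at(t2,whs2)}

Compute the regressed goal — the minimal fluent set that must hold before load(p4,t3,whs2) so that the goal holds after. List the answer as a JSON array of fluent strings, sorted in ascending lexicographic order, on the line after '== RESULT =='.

Compute (G \ add) ∪ pre:
  G ∩ del = {}  (empty — regression defined)
  G \ add = {in(p4,t3), truck_at(t2,whs2)} \ {in(p4,t3)} = {truck_at(t2,whs2)}
  ∪ pre   = {truck_at(t2,whs2)} ∪ {pkg_at(p4,whs2), truck_at(t3,whs2)}
          = {pkg_at(p4,whs2), truck_at(t2,whs2), truck_at(t3,whs2)}

== RESULT ==
["pkg_at(p4,whs2)", "truck_at(t2,whs2)", "truck_at(t3,whs2)"]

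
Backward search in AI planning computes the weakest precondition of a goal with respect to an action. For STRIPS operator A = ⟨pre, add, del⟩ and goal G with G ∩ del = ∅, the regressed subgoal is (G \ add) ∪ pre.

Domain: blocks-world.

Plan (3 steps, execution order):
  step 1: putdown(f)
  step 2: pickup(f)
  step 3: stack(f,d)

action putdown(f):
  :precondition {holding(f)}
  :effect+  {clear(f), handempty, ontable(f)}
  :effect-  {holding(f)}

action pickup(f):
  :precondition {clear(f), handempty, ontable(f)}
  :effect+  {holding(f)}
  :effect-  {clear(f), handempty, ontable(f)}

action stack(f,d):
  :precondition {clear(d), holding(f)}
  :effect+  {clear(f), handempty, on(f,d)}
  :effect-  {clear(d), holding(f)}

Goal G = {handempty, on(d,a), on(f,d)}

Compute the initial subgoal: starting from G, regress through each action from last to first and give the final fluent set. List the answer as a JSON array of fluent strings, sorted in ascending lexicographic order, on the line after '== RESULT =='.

Regress step by step:
  through step 3 (stack(f,d)): drop {handempty, on(f,d)}, keep {on(d,a)}, require {clear(d), holding(f)}
    → {clear(d), holding(f), on(d,a)}
  through step 2 (pickup(f)): drop {holding(f)}, keep {clear(d), on(d,a)}, require {clear(f), handempty, ontable(f)}
    → {clear(d), clear(f), handempty, on(d,a), ontable(f)}
  through step 1 (putdown(f)): drop {clear(f), handempty, ontable(f)}, keep {clear(d), on(d,a)}, require {holding(f)}
    → {clear(d), holding(f), on(d,a)}

== RESULT ==
["clear(d)", "holding(f)", "on(d,a)"]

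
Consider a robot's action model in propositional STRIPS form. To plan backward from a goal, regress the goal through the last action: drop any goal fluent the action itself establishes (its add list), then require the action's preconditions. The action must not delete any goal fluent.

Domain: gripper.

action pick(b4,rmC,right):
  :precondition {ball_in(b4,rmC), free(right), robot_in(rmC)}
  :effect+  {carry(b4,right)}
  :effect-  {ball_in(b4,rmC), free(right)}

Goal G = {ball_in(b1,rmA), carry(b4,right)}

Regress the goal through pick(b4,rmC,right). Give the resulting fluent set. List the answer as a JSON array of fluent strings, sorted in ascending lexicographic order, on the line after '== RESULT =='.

Regress:
  G ∩ del = {}  (empty — regression defined)
  G \ add = {ball_in(b1,rmA), carry(b4,right)} \ {carry(b4,right)} = {ball_in(b1,rmA)}
  ∪ pre   = {ball_in(b1,rmA)} ∪ {ball_in(b4,rmC), free(right), robot_in(rmC)}
          = {ball_in(b1,rmA), ball_in(b4,rmC), free(right), robot_in(rmC)}

== RESULT ==
["ball_in(b1,rmA)", "ball_in(b4,rmC)", "free(right)", "robot_in(rmC)"]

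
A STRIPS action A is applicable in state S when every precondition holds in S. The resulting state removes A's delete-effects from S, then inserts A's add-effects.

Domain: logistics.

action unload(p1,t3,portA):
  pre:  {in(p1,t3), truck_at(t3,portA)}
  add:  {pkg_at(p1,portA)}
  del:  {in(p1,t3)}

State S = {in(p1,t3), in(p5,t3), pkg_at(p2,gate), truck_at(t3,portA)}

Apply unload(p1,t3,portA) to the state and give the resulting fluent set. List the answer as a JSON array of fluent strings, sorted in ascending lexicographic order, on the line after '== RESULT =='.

Compute (S \ del) ∪ add:
  pre ⊆ S: {in(p1,t3), truck_at(t3,portA)} ⊆ S  — applicable
  S \ del = {in(p5,t3), pkg_at(p2,gate), truck_at(t3,portA)}
  ∪ add   = {in(p5,t3), pkg_at(p1,portA), pkg_at(p2,gate), truck_at(t3,portA)}

== RESULT ==
["in(p5,t3)", "pkg_at(p1,portA)", "pkg_at(p2,gate)", "truck_at(t3,portA)"]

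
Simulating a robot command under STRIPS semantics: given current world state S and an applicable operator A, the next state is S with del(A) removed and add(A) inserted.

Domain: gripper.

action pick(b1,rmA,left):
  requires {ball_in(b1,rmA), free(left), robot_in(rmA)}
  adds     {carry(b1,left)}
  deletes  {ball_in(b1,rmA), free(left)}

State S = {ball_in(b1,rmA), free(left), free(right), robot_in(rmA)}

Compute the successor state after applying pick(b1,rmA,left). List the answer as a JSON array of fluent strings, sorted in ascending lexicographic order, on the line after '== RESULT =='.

Progress:
  pre ⊆ S: {ball_in(b1,rmA), free(left), robot_in(rmA)} ⊆ S  — applicable
  S \ del = {free(right), robot_in(rmA)}
  ∪ add   = {carry(b1,left), free(right), robot_in(rmA)}

== RESULT ==
["carry(b1,left)", "free(right)", "robot_in(rmA)"]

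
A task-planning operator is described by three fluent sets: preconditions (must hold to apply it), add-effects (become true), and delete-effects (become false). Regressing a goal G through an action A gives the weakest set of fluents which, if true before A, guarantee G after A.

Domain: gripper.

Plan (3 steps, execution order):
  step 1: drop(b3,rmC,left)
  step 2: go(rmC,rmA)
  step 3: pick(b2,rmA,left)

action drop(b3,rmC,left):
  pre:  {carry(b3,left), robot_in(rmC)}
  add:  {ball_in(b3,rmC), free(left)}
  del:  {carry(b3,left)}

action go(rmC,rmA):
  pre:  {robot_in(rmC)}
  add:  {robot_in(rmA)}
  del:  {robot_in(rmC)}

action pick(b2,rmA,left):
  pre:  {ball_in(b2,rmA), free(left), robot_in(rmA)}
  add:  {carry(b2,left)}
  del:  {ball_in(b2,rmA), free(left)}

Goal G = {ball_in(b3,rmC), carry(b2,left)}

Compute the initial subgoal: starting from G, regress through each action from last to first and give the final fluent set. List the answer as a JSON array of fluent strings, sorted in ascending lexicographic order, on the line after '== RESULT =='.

Work backward from the goal:
  through step 3 (pick(b2,rmA,left)): drop {carry(b2,left)}, keep {ball_in(b3,rmC)}, require {ball_in(b2,rmA), free(left), robot_in(rmA)}
    → {ball_in(b2,rmA), ball_in(b3,rmC), free(left), robot_in(rmA)}
  through step 2 (go(rmC,rmA)): drop {robot_in(rmA)}, keep {ball_in(b2,rmA), ball_in(b3,rmC), free(left)}, require {robot_in(rmC)}
    → {ball_in(b2,rmA), ball_in(b3,rmC), free(left), robot_in(rmC)}
  through step 1 (drop(b3,rmC,left)): drop {ball_in(b3,rmC), free(left)}, keep {ball_in(b2,rmA), robot_in(rmC)}, require {carry(b3,left), robot_in(rmC)}
    → {ball_in(b2,rmA), carry(b3,left), robot_in(rmC)}

== RESULT ==
["ball_in(b2,rmA)", "carry(b3,left)", "robot_in(rmC)"]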